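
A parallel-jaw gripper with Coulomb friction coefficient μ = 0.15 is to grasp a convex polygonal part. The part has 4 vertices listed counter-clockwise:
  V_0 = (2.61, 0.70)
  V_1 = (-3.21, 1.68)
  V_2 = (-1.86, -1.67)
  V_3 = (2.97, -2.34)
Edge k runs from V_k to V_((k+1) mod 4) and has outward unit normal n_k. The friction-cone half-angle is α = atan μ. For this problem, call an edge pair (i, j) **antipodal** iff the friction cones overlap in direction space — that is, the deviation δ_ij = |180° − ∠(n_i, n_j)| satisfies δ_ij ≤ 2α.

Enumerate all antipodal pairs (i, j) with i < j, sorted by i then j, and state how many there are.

count = 2; pairs: (0,2), (1,3)

α = atan 0.15 = 8.53°;  2α = 17.06°
n_0 = (+0.1660, +0.9861)
n_1 = (-0.9275, -0.3738)
n_2 = (-0.1374, -0.9905)
n_3 = (+0.9931, +0.1176)
  (0,1): δ = 58.49°  ·
  (0,2): δ = 1.66°  ✓
  (0,3): δ = 106.31°  ·
  (1,2): δ = 119.85°  ·
  (1,3): δ = 15.20°  ✓
  (2,3): δ = 75.35°  ·
antipodal pairs: 2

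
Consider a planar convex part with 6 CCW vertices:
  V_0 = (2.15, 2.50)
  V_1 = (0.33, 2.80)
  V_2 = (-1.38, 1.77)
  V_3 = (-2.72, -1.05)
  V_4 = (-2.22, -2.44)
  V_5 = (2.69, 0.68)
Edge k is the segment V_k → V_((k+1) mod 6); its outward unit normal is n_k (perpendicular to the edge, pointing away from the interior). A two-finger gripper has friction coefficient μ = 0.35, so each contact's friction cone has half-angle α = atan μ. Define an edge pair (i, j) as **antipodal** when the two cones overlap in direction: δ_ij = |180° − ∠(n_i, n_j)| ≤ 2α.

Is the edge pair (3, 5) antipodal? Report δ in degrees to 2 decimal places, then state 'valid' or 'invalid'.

δ = 3.26°, valid

α = atan 0.35 = 19.29°;  2α = 38.58°
edge 3: e_3 = (+0.50, -1.39);  n_3 = (-0.9410, -0.3385)
edge 5: e_5 = (-0.54, +1.82);  n_5 = (+0.9587, +0.2844)
∠(n_3, n_5) = 176.74°
δ = |180° − 176.74°| = 3.26°
3.26° ≤ 2α = 38.58°  →  valid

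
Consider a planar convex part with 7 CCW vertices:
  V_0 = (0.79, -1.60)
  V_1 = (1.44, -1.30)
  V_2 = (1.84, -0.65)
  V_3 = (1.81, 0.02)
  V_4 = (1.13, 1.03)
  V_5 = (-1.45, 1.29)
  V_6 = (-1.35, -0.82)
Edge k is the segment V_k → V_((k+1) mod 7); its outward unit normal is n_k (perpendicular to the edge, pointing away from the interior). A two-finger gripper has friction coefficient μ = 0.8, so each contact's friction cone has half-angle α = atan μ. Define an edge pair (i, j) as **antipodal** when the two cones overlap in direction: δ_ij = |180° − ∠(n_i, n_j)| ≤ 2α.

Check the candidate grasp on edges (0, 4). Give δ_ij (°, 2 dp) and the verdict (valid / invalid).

δ = 30.53°, valid

α = atan 0.8 = 38.66°;  2α = 77.32°
edge 0: e_0 = (+0.65, +0.30);  n_0 = (+0.4191, -0.9080)
edge 4: e_4 = (-2.58, +0.26);  n_4 = (+0.1003, +0.9950)
∠(n_0, n_4) = 149.47°
δ = |180° − 149.47°| = 30.53°
30.53° ≤ 2α = 77.32°  →  valid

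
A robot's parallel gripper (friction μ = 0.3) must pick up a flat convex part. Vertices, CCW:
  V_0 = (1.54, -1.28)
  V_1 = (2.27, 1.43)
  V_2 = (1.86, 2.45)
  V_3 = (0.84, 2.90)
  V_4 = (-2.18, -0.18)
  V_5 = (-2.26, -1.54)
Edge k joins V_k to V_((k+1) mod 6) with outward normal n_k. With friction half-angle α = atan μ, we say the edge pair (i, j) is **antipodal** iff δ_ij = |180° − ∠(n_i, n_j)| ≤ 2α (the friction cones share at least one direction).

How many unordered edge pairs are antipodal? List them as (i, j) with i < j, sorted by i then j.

count = 4; pairs: (0,3), (0,4), (1,4), (2,5)

α = atan 0.3 = 16.70°;  2α = 33.40°
n_0 = (+0.9656, -0.2601)
n_1 = (+0.9278, +0.3730)
n_2 = (+0.4036, +0.9149)
n_3 = (-0.7140, +0.7001)
n_4 = (-0.9983, +0.0587)
n_5 = (+0.0683, -0.9977)
  (0,1): δ = 143.03°  ·
  (0,2): δ = 98.73°  ·
  (0,3): δ = 29.36°  ✓
  (0,4): δ = 11.71°  ✓
  (0,5): δ = 108.99°  ·
  (1,2): δ = 135.70°  ·
  (1,3): δ = 66.33°  ·
  (1,4): δ = 25.26°  ✓
  (1,5): δ = 72.02°  ·
  (2,3): δ = 110.63°  ·
  (2,4): δ = 69.56°  ·
  (2,5): δ = 27.72°  ✓
  (3,4): δ = 138.93°  ·
  (3,5): δ = 41.65°  ·
  (4,5): δ = 82.72°  ·
antipodal pairs: 4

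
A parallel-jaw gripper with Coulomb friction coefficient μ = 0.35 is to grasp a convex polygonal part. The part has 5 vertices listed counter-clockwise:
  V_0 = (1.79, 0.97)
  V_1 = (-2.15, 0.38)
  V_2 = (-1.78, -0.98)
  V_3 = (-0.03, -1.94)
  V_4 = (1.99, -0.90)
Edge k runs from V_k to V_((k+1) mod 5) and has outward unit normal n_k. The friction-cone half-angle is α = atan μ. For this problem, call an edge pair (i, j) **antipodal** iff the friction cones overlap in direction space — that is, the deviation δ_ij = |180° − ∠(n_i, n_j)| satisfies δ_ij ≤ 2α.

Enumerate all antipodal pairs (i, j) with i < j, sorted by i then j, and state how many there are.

count = 3; pairs: (0,2), (0,3), (1,4)

α = atan 0.35 = 19.29°;  2α = 38.58°
n_0 = (-0.1481, +0.9890)
n_1 = (-0.9649, -0.2625)
n_2 = (-0.4810, -0.8767)
n_3 = (+0.4577, -0.8891)
n_4 = (+0.9943, +0.1063)
  (0,1): δ = 83.30°  ·
  (0,2): δ = 37.26°  ✓
  (0,3): δ = 18.73°  ✓
  (0,4): δ = 87.59°  ·
  (1,2): δ = 133.97°  ·
  (1,3): δ = 77.98°  ·
  (1,4): δ = 9.11°  ✓
  (2,3): δ = 124.01°  ·
  (2,4): δ = 55.15°  ·
  (3,4): δ = 111.14°  ·
antipodal pairs: 3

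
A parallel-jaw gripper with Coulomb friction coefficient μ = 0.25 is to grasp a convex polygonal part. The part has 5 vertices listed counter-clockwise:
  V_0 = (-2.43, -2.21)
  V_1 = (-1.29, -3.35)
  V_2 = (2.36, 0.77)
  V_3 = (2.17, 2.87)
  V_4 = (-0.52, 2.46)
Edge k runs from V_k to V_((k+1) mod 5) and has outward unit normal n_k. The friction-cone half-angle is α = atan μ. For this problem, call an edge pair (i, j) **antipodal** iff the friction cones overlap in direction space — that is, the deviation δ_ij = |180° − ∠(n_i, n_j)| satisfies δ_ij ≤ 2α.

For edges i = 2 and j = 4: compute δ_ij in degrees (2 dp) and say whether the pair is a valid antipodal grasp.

δ = 27.41°, valid

α = atan 0.25 = 14.04°;  2α = 28.07°
edge 2: e_2 = (-0.19, +2.10);  n_2 = (+0.9959, +0.0901)
edge 4: e_4 = (-1.91, -4.67);  n_4 = (-0.9256, +0.3786)
∠(n_2, n_4) = 152.59°
δ = |180° − 152.59°| = 27.41°
27.41° ≤ 2α = 28.07°  →  valid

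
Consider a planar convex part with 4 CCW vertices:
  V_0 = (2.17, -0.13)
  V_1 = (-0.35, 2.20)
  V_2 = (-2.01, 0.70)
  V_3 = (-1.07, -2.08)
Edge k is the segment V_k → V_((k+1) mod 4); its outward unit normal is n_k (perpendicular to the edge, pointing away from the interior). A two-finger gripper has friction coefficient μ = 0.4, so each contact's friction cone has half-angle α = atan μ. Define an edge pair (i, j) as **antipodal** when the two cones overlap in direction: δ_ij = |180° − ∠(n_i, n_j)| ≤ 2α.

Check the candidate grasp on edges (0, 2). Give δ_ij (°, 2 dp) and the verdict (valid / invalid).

α = atan 0.4 = 21.80°;  2α = 43.60°
edge 0: e_0 = (-2.52, +2.33);  n_0 = (+0.6789, +0.7342)
edge 2: e_2 = (+0.94, -2.78);  n_2 = (-0.9473, -0.3203)
∠(n_0, n_2) = 151.44°
δ = |180° − 151.44°| = 28.56°
28.56° ≤ 2α = 43.60°  →  valid

δ = 28.56°, valid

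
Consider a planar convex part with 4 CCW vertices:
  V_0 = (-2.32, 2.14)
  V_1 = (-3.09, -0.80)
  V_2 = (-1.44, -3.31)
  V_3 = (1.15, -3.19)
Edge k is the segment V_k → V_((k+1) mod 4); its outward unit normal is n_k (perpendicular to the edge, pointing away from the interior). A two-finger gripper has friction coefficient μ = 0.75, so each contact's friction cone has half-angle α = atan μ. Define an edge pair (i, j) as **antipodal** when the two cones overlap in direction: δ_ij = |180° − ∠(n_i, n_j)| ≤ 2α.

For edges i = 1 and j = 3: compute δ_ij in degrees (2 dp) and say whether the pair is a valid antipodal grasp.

δ = 0.25°, valid

α = atan 0.75 = 36.87°;  2α = 73.74°
edge 1: e_1 = (+1.65, -2.51);  n_1 = (-0.8356, -0.5493)
edge 3: e_3 = (-3.47, +5.33);  n_3 = (+0.8380, +0.5456)
∠(n_1, n_3) = 179.75°
δ = |180° − 179.75°| = 0.25°
0.25° ≤ 2α = 73.74°  →  valid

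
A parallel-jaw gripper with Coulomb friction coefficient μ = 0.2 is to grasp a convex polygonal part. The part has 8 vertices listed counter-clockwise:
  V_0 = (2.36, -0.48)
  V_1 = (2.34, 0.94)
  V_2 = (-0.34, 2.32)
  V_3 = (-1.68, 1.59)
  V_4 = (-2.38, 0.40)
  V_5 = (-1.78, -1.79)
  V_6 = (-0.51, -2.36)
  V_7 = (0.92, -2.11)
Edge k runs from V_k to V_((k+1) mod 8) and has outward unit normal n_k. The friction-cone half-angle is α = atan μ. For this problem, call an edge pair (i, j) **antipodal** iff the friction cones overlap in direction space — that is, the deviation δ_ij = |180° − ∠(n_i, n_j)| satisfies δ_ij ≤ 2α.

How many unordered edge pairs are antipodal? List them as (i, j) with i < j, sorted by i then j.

α = atan 0.2 = 11.31°;  2α = 22.62°
n_0 = (+0.9999, +0.0141)
n_1 = (+0.4578, +0.8891)
n_2 = (-0.4784, +0.8781)
n_3 = (-0.8619, +0.5070)
n_4 = (-0.9645, -0.2642)
n_5 = (-0.4095, -0.9123)
n_6 = (+0.1722, -0.9851)
n_7 = (+0.7494, -0.6621)
  (0,1): δ = 118.05°  ·
  (0,2): δ = 62.23°  ·
  (0,3): δ = 31.27°  ·
  (0,4): δ = 14.51°  ✓
  (0,5): δ = 65.02°  ·
  (0,6): δ = 99.11°  ·
  (0,7): δ = 137.73°  ·
  (1,2): δ = 124.17°  ·
  (1,3): δ = 93.22°  ·
  (1,4): δ = 47.43°  ·
  (1,5): δ = 3.07°  ✓
  (1,6): δ = 37.16°  ·
  (1,7): δ = 75.79°  ·
  (2,3): δ = 149.05°  ·
  (2,4): δ = 103.26°  ·
  (2,5): δ = 52.75°  ·
  (2,6): δ = 18.66°  ✓
  (2,7): δ = 19.96°  ✓
  (3,4): δ = 134.21°  ·
  (3,5): δ = 83.71°  ·
  (3,6): δ = 49.62°  ·
  (3,7): δ = 10.99°  ✓
  (4,5): δ = 129.49°  ·
  (4,6): δ = 95.40°  ·
  (4,7): δ = 56.78°  ·
  (5,6): δ = 145.91°  ·
  (5,7): δ = 107.29°  ·
  (6,7): δ = 141.38°  ·
antipodal pairs: 5

count = 5; pairs: (0,4), (1,5), (2,6), (2,7), (3,7)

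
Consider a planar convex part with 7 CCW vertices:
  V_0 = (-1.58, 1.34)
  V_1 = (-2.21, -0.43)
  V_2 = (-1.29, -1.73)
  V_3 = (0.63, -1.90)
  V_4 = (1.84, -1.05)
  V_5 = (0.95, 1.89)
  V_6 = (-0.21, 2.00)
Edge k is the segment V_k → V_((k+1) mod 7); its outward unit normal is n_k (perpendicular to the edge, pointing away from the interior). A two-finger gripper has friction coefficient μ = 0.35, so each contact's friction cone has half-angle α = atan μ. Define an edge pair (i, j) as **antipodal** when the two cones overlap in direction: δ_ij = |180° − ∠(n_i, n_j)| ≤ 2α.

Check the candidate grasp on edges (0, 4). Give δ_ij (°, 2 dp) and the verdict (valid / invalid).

δ = 36.43°, valid

α = atan 0.35 = 19.29°;  2α = 38.58°
edge 0: e_0 = (-0.63, -1.77);  n_0 = (-0.9421, +0.3353)
edge 4: e_4 = (-0.89, +2.94);  n_4 = (+0.9571, +0.2897)
∠(n_0, n_4) = 143.57°
δ = |180° − 143.57°| = 36.43°
36.43° ≤ 2α = 38.58°  →  valid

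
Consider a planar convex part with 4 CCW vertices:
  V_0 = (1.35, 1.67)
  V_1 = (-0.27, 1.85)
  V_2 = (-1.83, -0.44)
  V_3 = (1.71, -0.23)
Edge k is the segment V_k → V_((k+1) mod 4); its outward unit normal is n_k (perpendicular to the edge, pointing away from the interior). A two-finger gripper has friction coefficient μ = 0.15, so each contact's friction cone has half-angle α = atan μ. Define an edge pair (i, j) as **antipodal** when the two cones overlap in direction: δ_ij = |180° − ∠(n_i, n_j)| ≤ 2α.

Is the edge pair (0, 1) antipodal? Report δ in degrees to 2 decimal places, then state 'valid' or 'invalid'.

δ = 117.92°, invalid

α = atan 0.15 = 8.53°;  2α = 17.06°
edge 0: e_0 = (-1.62, +0.18);  n_0 = (+0.1104, +0.9939)
edge 1: e_1 = (-1.56, -2.29);  n_1 = (-0.8265, +0.5630)
∠(n_0, n_1) = 62.08°
δ = |180° − 62.08°| = 117.92°
117.92° > 2α = 17.06°  →  invalid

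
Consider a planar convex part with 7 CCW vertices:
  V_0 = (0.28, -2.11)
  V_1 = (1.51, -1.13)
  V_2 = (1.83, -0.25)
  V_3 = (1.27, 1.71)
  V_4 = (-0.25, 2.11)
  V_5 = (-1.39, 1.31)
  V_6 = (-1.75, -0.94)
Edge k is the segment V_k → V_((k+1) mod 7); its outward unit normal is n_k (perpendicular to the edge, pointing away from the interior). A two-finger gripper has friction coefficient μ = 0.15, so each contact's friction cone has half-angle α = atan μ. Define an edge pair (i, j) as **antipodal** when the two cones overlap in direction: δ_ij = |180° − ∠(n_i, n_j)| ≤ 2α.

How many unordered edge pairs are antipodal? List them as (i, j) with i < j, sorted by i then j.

count = 3; pairs: (0,4), (1,5), (3,6)

α = atan 0.15 = 8.53°;  2α = 17.06°
n_0 = (+0.6231, -0.7821)
n_1 = (+0.9398, -0.3417)
n_2 = (+0.9615, +0.2747)
n_3 = (+0.2545, +0.9671)
n_4 = (-0.5744, +0.8186)
n_5 = (-0.9874, +0.1580)
n_6 = (-0.4994, -0.8664)
  (0,1): δ = 148.53°  ·
  (0,2): δ = 112.60°  ·
  (0,3): δ = 53.29°  ·
  (0,4): δ = 3.49°  ✓
  (0,5): δ = 42.36°  ·
  (0,6): δ = 111.50°  ·
  (1,2): δ = 144.07°  ·
  (1,3): δ = 84.76°  ·
  (1,4): δ = 34.96°  ·
  (1,5): δ = 10.89°  ✓
  (1,6): δ = 80.03°  ·
  (2,3): δ = 120.69°  ·
  (2,4): δ = 70.89°  ·
  (2,5): δ = 25.04°  ·
  (2,6): δ = 44.10°  ·
  (3,4): δ = 130.20°  ·
  (3,5): δ = 84.35°  ·
  (3,6): δ = 15.21°  ✓
  (4,5): δ = 134.15°  ·
  (4,6): δ = 65.02°  ·
  (5,6): δ = 110.87°  ·
antipodal pairs: 3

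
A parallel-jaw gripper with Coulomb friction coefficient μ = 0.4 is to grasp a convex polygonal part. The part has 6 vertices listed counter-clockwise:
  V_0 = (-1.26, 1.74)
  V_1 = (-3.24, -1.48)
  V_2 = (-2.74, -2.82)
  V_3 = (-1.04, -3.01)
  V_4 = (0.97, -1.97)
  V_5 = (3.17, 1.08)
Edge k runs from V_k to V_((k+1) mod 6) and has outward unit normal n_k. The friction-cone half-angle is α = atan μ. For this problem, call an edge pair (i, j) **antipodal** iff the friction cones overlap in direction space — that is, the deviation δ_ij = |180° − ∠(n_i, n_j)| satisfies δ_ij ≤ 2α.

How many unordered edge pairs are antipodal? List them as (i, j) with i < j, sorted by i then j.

count = 4; pairs: (0,3), (0,4), (2,5), (3,5)

α = atan 0.4 = 21.80°;  2α = 43.60°
n_0 = (-0.8518, +0.5238)
n_1 = (-0.9369, -0.3496)
n_2 = (-0.1111, -0.9938)
n_3 = (+0.4595, -0.8882)
n_4 = (+0.8110, -0.5850)
n_5 = (+0.1474, +0.9891)
  (0,1): δ = 127.95°  ·
  (0,2): δ = 64.79°  ·
  (0,3): δ = 31.05°  ✓
  (0,4): δ = 4.22°  ✓
  (0,5): δ = 113.11°  ·
  (1,2): δ = 116.84°  ·
  (1,3): δ = 83.10°  ·
  (1,4): δ = 56.27°  ·
  (1,5): δ = 61.06°  ·
  (2,3): δ = 146.27°  ·
  (2,4): δ = 119.43°  ·
  (2,5): δ = 2.10°  ✓
  (3,4): δ = 153.16°  ·
  (3,5): δ = 35.83°  ✓
  (4,5): δ = 62.67°  ·
antipodal pairs: 4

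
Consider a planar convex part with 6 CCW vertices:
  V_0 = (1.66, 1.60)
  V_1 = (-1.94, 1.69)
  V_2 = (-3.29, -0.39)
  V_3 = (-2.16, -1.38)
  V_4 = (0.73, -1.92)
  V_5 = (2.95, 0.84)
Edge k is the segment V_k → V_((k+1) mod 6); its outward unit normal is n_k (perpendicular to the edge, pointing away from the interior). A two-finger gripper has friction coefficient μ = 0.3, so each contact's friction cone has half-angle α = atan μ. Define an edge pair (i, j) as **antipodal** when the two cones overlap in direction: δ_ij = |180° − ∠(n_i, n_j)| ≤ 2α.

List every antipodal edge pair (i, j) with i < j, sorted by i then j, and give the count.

α = atan 0.3 = 16.70°;  2α = 33.40°
n_0 = (+0.0250, +0.9997)
n_1 = (-0.8388, +0.5444)
n_2 = (-0.6590, -0.7522)
n_3 = (-0.1837, -0.9830)
n_4 = (+0.7792, -0.6268)
n_5 = (+0.5076, +0.8616)
  (0,1): δ = 121.55°  ·
  (0,2): δ = 39.79°  ·
  (0,3): δ = 9.15°  ✓
  (0,4): δ = 52.62°  ·
  (0,5): δ = 150.93°  ·
  (1,2): δ = 98.24°  ·
  (1,3): δ = 67.60°  ·
  (1,4): δ = 5.83°  ✓
  (1,5): δ = 92.48°  ·
  (2,3): δ = 149.36°  ·
  (2,4): δ = 87.59°  ·
  (2,5): δ = 10.72°  ✓
  (3,4): δ = 118.23°  ·
  (3,5): δ = 19.92°  ✓
  (4,5): δ = 81.69°  ·
antipodal pairs: 4

count = 4; pairs: (0,3), (1,4), (2,5), (3,5)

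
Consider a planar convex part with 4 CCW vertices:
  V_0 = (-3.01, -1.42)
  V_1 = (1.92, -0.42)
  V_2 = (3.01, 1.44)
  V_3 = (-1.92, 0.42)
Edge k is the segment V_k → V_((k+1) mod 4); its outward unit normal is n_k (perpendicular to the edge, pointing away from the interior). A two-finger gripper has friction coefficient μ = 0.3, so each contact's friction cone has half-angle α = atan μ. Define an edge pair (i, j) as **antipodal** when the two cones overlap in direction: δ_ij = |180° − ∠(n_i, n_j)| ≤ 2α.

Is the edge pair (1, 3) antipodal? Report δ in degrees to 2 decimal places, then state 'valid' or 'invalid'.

α = atan 0.3 = 16.70°;  2α = 33.40°
edge 1: e_1 = (+1.09, +1.86);  n_1 = (+0.8628, -0.5056)
edge 3: e_3 = (-1.09, -1.84);  n_3 = (-0.8604, +0.5097)
∠(n_1, n_3) = 179.73°
δ = |180° − 179.73°| = 0.27°
0.27° ≤ 2α = 33.40°  →  valid

δ = 0.27°, valid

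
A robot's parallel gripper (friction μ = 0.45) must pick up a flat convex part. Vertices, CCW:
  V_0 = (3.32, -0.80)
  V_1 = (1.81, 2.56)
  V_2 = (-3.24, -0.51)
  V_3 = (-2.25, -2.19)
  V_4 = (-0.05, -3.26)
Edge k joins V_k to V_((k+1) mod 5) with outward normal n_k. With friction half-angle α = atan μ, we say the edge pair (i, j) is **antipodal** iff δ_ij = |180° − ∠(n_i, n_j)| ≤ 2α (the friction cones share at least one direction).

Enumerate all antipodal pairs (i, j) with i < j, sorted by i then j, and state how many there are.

α = atan 0.45 = 24.23°;  2α = 48.46°
n_0 = (+0.9121, +0.4099)
n_1 = (-0.5195, +0.8545)
n_2 = (-0.8615, -0.5077)
n_3 = (-0.4374, -0.8993)
n_4 = (+0.5896, -0.8077)
  (0,1): δ = 82.90°  ·
  (0,2): δ = 6.31°  ✓
  (0,3): δ = 39.86°  ✓
  (0,4): δ = 101.93°  ·
  (1,2): δ = 90.79°  ·
  (1,3): δ = 57.23°  ·
  (1,4): δ = 4.83°  ✓
  (2,3): δ = 146.45°  ·
  (2,4): δ = 84.38°  ·
  (3,4): δ = 117.94°  ·
antipodal pairs: 3

count = 3; pairs: (0,2), (0,3), (1,4)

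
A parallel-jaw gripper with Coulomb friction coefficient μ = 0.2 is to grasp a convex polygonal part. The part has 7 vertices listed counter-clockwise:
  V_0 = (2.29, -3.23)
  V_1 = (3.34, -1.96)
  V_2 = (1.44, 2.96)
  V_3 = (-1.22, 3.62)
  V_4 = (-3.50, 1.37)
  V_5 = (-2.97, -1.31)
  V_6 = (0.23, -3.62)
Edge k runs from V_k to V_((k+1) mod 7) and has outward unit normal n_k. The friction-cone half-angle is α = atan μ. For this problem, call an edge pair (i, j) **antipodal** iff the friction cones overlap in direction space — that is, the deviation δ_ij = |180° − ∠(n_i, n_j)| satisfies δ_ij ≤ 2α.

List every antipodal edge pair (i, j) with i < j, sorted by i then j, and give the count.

α = atan 0.2 = 11.31°;  2α = 22.62°
n_0 = (+0.7707, -0.6372)
n_1 = (+0.9329, +0.3602)
n_2 = (+0.2408, +0.9706)
n_3 = (-0.7024, +0.7118)
n_4 = (-0.9810, -0.1940)
n_5 = (-0.5853, -0.8108)
n_6 = (+0.1860, -0.9825)
  (0,1): δ = 119.30°  ·
  (0,2): δ = 64.35°  ·
  (0,3): δ = 5.80°  ✓
  (0,4): δ = 50.77°  ·
  (0,5): δ = 93.76°  ·
  (0,6): δ = 140.30°  ·
  (1,2): δ = 125.05°  ·
  (1,3): δ = 66.49°  ·
  (1,4): δ = 9.93°  ✓
  (1,5): δ = 33.06°  ·
  (1,6): δ = 79.60°  ·
  (2,3): δ = 121.44°  ·
  (2,4): δ = 64.88°  ·
  (2,5): δ = 21.89°  ✓
  (2,6): δ = 24.66°  ·
  (3,4): δ = 123.43°  ·
  (3,5): δ = 80.45°  ·
  (3,6): δ = 33.90°  ·
  (4,5): δ = 137.01°  ·
  (4,6): δ = 90.47°  ·
  (5,6): δ = 133.46°  ·
antipodal pairs: 3

count = 3; pairs: (0,3), (1,4), (2,5)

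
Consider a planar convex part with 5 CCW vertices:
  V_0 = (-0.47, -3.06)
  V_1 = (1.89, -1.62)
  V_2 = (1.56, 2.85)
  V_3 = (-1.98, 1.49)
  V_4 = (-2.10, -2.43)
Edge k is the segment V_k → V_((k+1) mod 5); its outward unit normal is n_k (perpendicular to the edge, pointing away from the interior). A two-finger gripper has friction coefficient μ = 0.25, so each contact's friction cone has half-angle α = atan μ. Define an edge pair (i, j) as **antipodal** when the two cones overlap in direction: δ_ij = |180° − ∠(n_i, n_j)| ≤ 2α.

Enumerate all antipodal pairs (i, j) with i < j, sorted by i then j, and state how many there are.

count = 2; pairs: (0,2), (1,3)

α = atan 0.25 = 14.04°;  2α = 28.07°
n_0 = (+0.5209, -0.8536)
n_1 = (+0.9973, +0.0736)
n_2 = (-0.3586, +0.9335)
n_3 = (-0.9995, +0.0306)
n_4 = (-0.3605, -0.9328)
  (0,1): δ = 117.17°  ·
  (0,2): δ = 10.37°  ✓
  (0,3): δ = 56.86°  ·
  (0,4): δ = 127.48°  ·
  (1,2): δ = 73.21°  ·
  (1,3): δ = 5.98°  ✓
  (1,4): δ = 64.65°  ·
  (2,3): δ = 112.77°  ·
  (2,4): δ = 42.15°  ·
  (3,4): δ = 109.38°  ·
antipodal pairs: 2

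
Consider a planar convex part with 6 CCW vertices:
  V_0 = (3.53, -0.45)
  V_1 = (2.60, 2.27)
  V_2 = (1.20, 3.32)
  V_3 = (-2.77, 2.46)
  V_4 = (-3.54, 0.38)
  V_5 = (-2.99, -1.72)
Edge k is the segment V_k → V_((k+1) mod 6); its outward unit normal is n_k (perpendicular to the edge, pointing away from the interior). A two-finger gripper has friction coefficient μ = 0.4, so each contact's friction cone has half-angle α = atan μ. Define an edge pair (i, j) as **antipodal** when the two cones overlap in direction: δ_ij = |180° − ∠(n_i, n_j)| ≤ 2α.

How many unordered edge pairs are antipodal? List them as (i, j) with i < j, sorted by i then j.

count = 4; pairs: (0,3), (0,4), (1,4), (2,5)

α = atan 0.4 = 21.80°;  2α = 43.60°
n_0 = (+0.9462, +0.3235)
n_1 = (+0.6000, +0.8000)
n_2 = (-0.2117, +0.9773)
n_3 = (-0.9378, +0.3472)
n_4 = (-0.9674, -0.2534)
n_5 = (+0.1912, -0.9816)
  (0,1): δ = 145.75°  ·
  (0,2): δ = 96.65°  ·
  (0,3): δ = 39.19°  ✓
  (0,4): δ = 4.20°  ✓
  (0,5): δ = 82.15°  ·
  (1,2): δ = 130.91°  ·
  (1,3): δ = 73.44°  ·
  (1,4): δ = 38.45°  ✓
  (1,5): δ = 47.89°  ·
  (2,3): δ = 122.54°  ·
  (2,4): δ = 87.55°  ·
  (2,5): δ = 1.20°  ✓
  (3,4): δ = 145.01°  ·
  (3,5): δ = 58.66°  ·
  (4,5): δ = 93.65°  ·
antipodal pairs: 4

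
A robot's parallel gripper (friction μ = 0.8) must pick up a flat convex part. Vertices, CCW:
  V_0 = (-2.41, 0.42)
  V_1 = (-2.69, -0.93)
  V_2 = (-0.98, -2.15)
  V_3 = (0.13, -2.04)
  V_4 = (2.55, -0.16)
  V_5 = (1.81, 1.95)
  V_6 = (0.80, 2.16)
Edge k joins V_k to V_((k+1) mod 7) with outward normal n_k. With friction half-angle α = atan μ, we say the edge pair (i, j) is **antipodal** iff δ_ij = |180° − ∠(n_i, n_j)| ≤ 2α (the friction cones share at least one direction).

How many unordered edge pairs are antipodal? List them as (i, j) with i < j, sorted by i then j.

α = atan 0.8 = 38.66°;  2α = 77.32°
n_0 = (-0.9792, +0.2031)
n_1 = (-0.5808, -0.8141)
n_2 = (+0.0986, -0.9951)
n_3 = (+0.6135, -0.7897)
n_4 = (+0.9436, +0.3309)
n_5 = (+0.2036, +0.9791)
n_6 = (-0.4765, +0.8791)
  (0,1): δ = 113.79°  ·
  (0,2): δ = 72.62°  ✓
  (0,3): δ = 40.44°  ✓
  (0,4): δ = 31.04°  ✓
  (0,5): δ = 89.97°  ·
  (0,6): δ = 130.18°  ·
  (1,2): δ = 138.83°  ·
  (1,3): δ = 106.65°  ·
  (1,4): δ = 35.17°  ✓
  (1,5): δ = 23.76°  ✓
  (1,6): δ = 63.97°  ✓
  (2,3): δ = 147.82°  ·
  (2,4): δ = 76.33°  ✓
  (2,5): δ = 17.41°  ✓
  (2,6): δ = 22.80°  ✓
  (3,4): δ = 108.52°  ·
  (3,5): δ = 49.59°  ✓
  (3,6): δ = 9.38°  ✓
  (4,5): δ = 121.07°  ·
  (4,6): δ = 80.87°  ·
  (5,6): δ = 139.79°  ·
antipodal pairs: 11

count = 11; pairs: (0,2), (0,3), (0,4), (1,4), (1,5), (1,6), (2,4), (2,5), (2,6), (3,5), (3,6)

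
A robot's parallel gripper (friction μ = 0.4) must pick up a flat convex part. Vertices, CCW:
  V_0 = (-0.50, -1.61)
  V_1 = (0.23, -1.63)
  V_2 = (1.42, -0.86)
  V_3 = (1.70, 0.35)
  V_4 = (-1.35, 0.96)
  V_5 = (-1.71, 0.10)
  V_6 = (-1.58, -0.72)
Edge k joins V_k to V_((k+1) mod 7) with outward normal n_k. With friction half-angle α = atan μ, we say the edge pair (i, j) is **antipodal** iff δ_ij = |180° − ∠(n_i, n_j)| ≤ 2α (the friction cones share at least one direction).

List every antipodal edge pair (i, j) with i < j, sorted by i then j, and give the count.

α = atan 0.4 = 21.80°;  2α = 43.60°
n_0 = (-0.0274, -0.9996)
n_1 = (+0.5433, -0.8396)
n_2 = (+0.9743, -0.2254)
n_3 = (+0.1961, +0.9806)
n_4 = (-0.9224, +0.3861)
n_5 = (-0.9877, -0.1566)
n_6 = (-0.6360, -0.7717)
  (0,1): δ = 145.53°  ·
  (0,2): δ = 101.46°  ·
  (0,3): δ = 9.74°  ✓
  (0,4): δ = 68.85°  ·
  (0,5): δ = 100.58°  ·
  (0,6): δ = 142.08°  ·
  (1,2): δ = 135.93°  ·
  (1,3): δ = 44.22°  ·
  (1,4): δ = 34.38°  ✓
  (1,5): δ = 66.10°  ·
  (1,6): δ = 107.60°  ·
  (2,3): δ = 88.28°  ·
  (2,4): δ = 9.69°  ✓
  (2,5): δ = 22.04°  ✓
  (2,6): δ = 63.54°  ·
  (3,4): δ = 101.40°  ·
  (3,5): δ = 69.68°  ·
  (3,6): δ = 28.18°  ✓
  (4,5): δ = 148.28°  ·
  (4,6): δ = 106.78°  ·
  (5,6): δ = 138.50°  ·
antipodal pairs: 5

count = 5; pairs: (0,3), (1,4), (2,4), (2,5), (3,6)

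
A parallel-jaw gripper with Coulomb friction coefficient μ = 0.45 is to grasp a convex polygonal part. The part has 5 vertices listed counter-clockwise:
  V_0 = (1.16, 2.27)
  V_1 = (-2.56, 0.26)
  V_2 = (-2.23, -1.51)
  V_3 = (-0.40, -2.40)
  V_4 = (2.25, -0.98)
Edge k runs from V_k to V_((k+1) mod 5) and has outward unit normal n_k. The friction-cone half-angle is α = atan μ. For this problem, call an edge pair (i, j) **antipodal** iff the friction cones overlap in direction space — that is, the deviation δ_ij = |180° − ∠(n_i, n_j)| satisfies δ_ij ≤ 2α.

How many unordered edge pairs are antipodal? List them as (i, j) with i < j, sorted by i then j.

count = 3; pairs: (0,3), (1,4), (2,4)

α = atan 0.45 = 24.23°;  2α = 48.46°
n_0 = (-0.4754, +0.8798)
n_1 = (-0.9831, -0.1833)
n_2 = (-0.4374, -0.8993)
n_3 = (+0.4723, -0.8814)
n_4 = (+0.9481, +0.3180)
  (0,1): δ = 107.82°  ·
  (0,2): δ = 54.32°  ·
  (0,3): δ = 0.20°  ✓
  (0,4): δ = 80.16°  ·
  (1,2): δ = 126.50°  ·
  (1,3): δ = 72.38°  ·
  (1,4): δ = 7.98°  ✓
  (2,3): δ = 125.88°  ·
  (2,4): δ = 45.52°  ✓
  (3,4): δ = 99.64°  ·
antipodal pairs: 3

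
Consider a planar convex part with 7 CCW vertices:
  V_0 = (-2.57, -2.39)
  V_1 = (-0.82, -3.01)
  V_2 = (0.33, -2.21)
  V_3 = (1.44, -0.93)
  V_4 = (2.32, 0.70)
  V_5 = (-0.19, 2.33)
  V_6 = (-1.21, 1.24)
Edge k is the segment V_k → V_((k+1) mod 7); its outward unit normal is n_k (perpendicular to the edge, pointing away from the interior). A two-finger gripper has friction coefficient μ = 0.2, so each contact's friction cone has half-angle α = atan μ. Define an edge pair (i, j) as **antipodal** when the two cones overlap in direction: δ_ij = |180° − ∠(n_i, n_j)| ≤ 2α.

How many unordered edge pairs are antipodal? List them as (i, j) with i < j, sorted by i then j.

α = atan 0.2 = 11.31°;  2α = 22.62°
n_0 = (-0.3339, -0.9426)
n_1 = (+0.5711, -0.8209)
n_2 = (+0.7555, -0.6552)
n_3 = (+0.8800, -0.4751)
n_4 = (+0.5446, +0.8387)
n_5 = (-0.7302, +0.6833)
n_6 = (-0.9364, +0.3508)
  (0,1): δ = 125.67°  ·
  (0,2): δ = 111.42°  ·
  (0,3): δ = 98.86°  ·
  (0,4): δ = 13.49°  ✓
  (0,5): δ = 66.41°  ·
  (0,6): δ = 88.97°  ·
  (1,2): δ = 165.76°  ·
  (1,3): δ = 153.19°  ·
  (1,4): δ = 67.82°  ·
  (1,5): δ = 12.08°  ✓
  (1,6): δ = 34.64°  ·
  (2,3): δ = 167.43°  ·
  (2,4): δ = 82.07°  ·
  (2,5): δ = 2.17°  ✓
  (2,6): δ = 20.39°  ✓
  (3,4): δ = 94.64°  ·
  (3,5): δ = 14.74°  ✓
  (3,6): δ = 7.82°  ✓
  (4,5): δ = 100.10°  ·
  (4,6): δ = 77.54°  ·
  (5,6): δ = 157.44°  ·
antipodal pairs: 6

count = 6; pairs: (0,4), (1,5), (2,5), (2,6), (3,5), (3,6)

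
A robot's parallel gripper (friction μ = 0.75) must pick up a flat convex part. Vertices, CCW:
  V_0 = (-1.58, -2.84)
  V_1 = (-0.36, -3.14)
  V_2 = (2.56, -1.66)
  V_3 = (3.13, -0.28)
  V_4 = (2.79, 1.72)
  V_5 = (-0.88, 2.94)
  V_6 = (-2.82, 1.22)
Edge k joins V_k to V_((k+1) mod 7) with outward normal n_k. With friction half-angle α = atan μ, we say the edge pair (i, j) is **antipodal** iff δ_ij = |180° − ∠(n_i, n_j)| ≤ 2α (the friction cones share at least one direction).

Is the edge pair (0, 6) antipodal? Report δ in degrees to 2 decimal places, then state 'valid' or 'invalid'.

α = atan 0.75 = 36.87°;  2α = 73.74°
edge 0: e_0 = (+1.22, -0.30);  n_0 = (-0.2388, -0.9711)
edge 6: e_6 = (+1.24, -4.06);  n_6 = (-0.9564, -0.2921)
∠(n_0, n_6) = 59.20°
δ = |180° − 59.20°| = 120.80°
120.80° > 2α = 73.74°  →  invalid

δ = 120.80°, invalid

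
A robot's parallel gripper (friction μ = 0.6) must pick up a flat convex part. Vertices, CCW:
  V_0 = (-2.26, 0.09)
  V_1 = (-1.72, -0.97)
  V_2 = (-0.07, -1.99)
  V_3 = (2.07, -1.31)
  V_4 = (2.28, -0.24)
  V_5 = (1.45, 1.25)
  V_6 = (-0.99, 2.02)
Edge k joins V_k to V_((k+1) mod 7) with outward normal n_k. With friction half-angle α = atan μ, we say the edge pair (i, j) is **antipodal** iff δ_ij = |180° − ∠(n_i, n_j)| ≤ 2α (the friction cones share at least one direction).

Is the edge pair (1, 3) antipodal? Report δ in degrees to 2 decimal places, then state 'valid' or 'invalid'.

δ = 69.38°, invalid

α = atan 0.6 = 30.96°;  2α = 61.93°
edge 1: e_1 = (+1.65, -1.02);  n_1 = (-0.5258, -0.8506)
edge 3: e_3 = (+0.21, +1.07);  n_3 = (+0.9813, -0.1926)
∠(n_1, n_3) = 110.62°
δ = |180° − 110.62°| = 69.38°
69.38° > 2α = 61.93°  →  invalid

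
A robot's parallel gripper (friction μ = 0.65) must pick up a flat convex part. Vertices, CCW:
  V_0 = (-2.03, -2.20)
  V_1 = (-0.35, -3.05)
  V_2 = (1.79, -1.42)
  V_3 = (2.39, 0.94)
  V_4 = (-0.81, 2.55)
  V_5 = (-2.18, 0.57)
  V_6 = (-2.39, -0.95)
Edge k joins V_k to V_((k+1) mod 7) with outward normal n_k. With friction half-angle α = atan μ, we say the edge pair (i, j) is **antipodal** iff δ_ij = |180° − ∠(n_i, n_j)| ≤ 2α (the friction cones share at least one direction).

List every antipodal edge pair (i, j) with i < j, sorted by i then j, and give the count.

α = atan 0.65 = 33.02°;  2α = 66.05°
n_0 = (-0.4515, -0.8923)
n_1 = (+0.6059, -0.7955)
n_2 = (+0.9692, -0.2464)
n_3 = (+0.4494, +0.8933)
n_4 = (-0.8223, +0.5690)
n_5 = (-0.9906, +0.1369)
n_6 = (-0.9609, -0.2768)
  (0,1): δ = 115.87°  ·
  (0,2): δ = 77.43°  ·
  (0,3): δ = 0.13°  ✓
  (0,4): δ = 82.16°  ·
  (0,5): δ = 108.97°  ·
  (0,6): δ = 132.90°  ·
  (1,2): δ = 141.56°  ·
  (1,3): δ = 64.00°  ✓
  (1,4): δ = 18.02°  ✓
  (1,5): δ = 44.84°  ✓
  (1,6): δ = 68.77°  ·
  (2,3): δ = 102.44°  ·
  (2,4): δ = 20.42°  ✓
  (2,5): δ = 6.40°  ✓
  (2,6): δ = 30.33°  ✓
  (3,4): δ = 97.97°  ·
  (3,5): δ = 71.16°  ·
  (3,6): δ = 47.23°  ✓
  (4,5): δ = 153.19°  ·
  (4,6): δ = 129.25°  ·
  (5,6): δ = 156.07°  ·
antipodal pairs: 8

count = 8; pairs: (0,3), (1,3), (1,4), (1,5), (2,4), (2,5), (2,6), (3,6)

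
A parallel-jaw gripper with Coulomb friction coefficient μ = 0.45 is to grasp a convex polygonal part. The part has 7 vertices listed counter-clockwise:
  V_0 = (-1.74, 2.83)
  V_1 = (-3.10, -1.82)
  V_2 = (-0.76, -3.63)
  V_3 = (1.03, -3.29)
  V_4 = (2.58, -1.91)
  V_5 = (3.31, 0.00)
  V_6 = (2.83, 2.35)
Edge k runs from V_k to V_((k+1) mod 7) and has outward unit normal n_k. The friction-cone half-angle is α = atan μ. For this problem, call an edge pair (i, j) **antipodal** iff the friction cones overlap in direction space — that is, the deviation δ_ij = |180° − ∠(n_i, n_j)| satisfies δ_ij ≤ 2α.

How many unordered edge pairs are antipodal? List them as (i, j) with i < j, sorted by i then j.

α = atan 0.45 = 24.23°;  2α = 48.46°
n_0 = (-0.9598, +0.2807)
n_1 = (-0.6118, -0.7910)
n_2 = (+0.1866, -0.9824)
n_3 = (+0.6650, -0.7469)
n_4 = (+0.9341, -0.3570)
n_5 = (+0.9798, +0.2001)
n_6 = (+0.1045, +0.9945)
  (0,1): δ = 111.42°  ·
  (0,2): δ = 62.94°  ·
  (0,3): δ = 32.02°  ✓
  (0,4): δ = 4.61°  ✓
  (0,5): δ = 27.85°  ✓
  (0,6): δ = 100.31°  ·
  (1,2): δ = 131.52°  ·
  (1,3): δ = 100.60°  ·
  (1,4): δ = 73.19°  ·
  (1,5): δ = 40.73°  ✓
  (1,6): δ = 31.73°  ✓
  (2,3): δ = 149.08°  ·
  (2,4): δ = 121.67°  ·
  (2,5): δ = 89.21°  ·
  (2,6): δ = 16.75°  ✓
  (3,4): δ = 152.60°  ·
  (3,5): δ = 120.14°  ·
  (3,6): δ = 47.68°  ✓
  (4,5): δ = 147.54°  ·
  (4,6): δ = 75.08°  ·
  (5,6): δ = 107.54°  ·
antipodal pairs: 7

count = 7; pairs: (0,3), (0,4), (0,5), (1,5), (1,6), (2,6), (3,6)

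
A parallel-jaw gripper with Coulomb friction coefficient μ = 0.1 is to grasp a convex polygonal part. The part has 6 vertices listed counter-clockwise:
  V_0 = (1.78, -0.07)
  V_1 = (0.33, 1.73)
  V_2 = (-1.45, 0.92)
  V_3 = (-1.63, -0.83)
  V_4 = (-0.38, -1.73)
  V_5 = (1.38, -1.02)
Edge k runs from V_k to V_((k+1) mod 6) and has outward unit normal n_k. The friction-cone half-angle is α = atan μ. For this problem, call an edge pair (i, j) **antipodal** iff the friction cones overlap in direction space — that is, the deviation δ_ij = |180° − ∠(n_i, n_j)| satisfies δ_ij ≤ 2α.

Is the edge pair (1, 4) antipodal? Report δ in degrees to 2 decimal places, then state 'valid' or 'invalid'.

δ = 2.50°, valid

α = atan 0.1 = 5.71°;  2α = 11.42°
edge 1: e_1 = (-1.78, -0.81);  n_1 = (-0.4142, +0.9102)
edge 4: e_4 = (+1.76, +0.71);  n_4 = (+0.3741, -0.9274)
∠(n_1, n_4) = 177.50°
δ = |180° − 177.50°| = 2.50°
2.50° ≤ 2α = 11.42°  →  valid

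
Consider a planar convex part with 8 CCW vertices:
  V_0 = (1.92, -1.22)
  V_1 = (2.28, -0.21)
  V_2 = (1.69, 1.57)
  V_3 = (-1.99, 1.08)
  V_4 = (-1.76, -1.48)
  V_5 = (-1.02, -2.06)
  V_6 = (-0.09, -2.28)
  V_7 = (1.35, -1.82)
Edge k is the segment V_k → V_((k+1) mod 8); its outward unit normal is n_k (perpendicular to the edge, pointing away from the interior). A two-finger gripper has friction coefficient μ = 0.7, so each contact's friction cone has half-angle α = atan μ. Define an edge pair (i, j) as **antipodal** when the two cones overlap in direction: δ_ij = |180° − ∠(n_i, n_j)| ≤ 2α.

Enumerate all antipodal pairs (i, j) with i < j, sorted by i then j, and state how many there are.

count = 10; pairs: (0,2), (0,3), (1,3), (1,4), (1,5), (2,4), (2,5), (2,6), (2,7), (3,7)

α = atan 0.7 = 34.99°;  2α = 69.98°
n_0 = (+0.9420, -0.3357)
n_1 = (+0.9492, +0.3146)
n_2 = (-0.1320, +0.9913)
n_3 = (-0.9960, -0.0895)
n_4 = (-0.6169, -0.7871)
n_5 = (-0.2302, -0.9731)
n_6 = (+0.3043, -0.9526)
n_7 = (+0.7250, -0.6887)
  (0,1): δ = 142.04°  ·
  (0,2): δ = 62.80°  ✓
  (0,3): δ = 24.75°  ✓
  (0,4): δ = 71.53°  ·
  (0,5): δ = 96.31°  ·
  (0,6): δ = 127.33°  ·
  (0,7): δ = 156.09°  ·
  (1,2): δ = 100.75°  ·
  (1,3): δ = 13.20°  ✓
  (1,4): δ = 33.57°  ✓
  (1,5): δ = 58.35°  ✓
  (1,6): δ = 89.38°  ·
  (1,7): δ = 118.13°  ·
  (2,3): δ = 92.45°  ·
  (2,4): δ = 45.67°  ✓
  (2,5): δ = 20.89°  ✓
  (2,6): δ = 10.13°  ✓
  (2,7): δ = 38.88°  ✓
  (3,4): δ = 133.22°  ·
  (3,5): δ = 108.44°  ·
  (3,6): δ = 77.42°  ·
  (3,7): δ = 48.67°  ✓
  (4,5): δ = 155.22°  ·
  (4,6): δ = 124.20°  ·
  (4,7): δ = 95.44°  ·
  (5,6): δ = 148.98°  ·
  (5,7): δ = 120.22°  ·
  (6,7): δ = 151.25°  ·
antipodal pairs: 10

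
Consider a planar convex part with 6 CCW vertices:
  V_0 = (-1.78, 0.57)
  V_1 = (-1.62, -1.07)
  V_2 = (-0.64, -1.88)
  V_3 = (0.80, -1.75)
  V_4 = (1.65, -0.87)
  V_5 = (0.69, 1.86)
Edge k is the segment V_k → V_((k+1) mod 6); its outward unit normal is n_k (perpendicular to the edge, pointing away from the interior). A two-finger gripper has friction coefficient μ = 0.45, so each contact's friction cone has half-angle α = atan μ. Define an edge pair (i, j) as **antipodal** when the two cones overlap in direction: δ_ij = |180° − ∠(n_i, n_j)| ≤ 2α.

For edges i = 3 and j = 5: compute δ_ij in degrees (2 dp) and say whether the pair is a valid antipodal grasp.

α = atan 0.45 = 24.23°;  2α = 48.46°
edge 3: e_3 = (+0.85, +0.88);  n_3 = (+0.7193, -0.6947)
edge 5: e_5 = (-2.47, -1.29);  n_5 = (-0.4629, +0.8864)
∠(n_3, n_5) = 161.58°
δ = |180° − 161.58°| = 18.42°
18.42° ≤ 2α = 48.46°  →  valid

δ = 18.42°, valid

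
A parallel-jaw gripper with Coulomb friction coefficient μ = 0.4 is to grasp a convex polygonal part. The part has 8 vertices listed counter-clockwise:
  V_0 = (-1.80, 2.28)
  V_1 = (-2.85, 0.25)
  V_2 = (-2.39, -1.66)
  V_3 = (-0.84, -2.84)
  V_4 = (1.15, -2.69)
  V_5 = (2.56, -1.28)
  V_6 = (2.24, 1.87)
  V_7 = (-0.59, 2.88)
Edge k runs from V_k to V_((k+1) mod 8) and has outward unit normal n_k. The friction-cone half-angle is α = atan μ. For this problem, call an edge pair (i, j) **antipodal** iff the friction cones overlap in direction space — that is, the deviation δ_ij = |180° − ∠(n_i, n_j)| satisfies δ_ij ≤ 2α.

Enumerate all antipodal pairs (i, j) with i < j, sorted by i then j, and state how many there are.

α = atan 0.4 = 21.80°;  2α = 43.60°
n_0 = (-0.8882, +0.4594)
n_1 = (-0.9722, -0.2341)
n_2 = (-0.6057, -0.7957)
n_3 = (+0.0752, -0.9972)
n_4 = (+0.7071, -0.7071)
n_5 = (+0.9949, +0.1011)
n_6 = (+0.3361, +0.9418)
n_7 = (-0.4442, +0.8959)
  (0,1): δ = 139.11°  ·
  (0,2): δ = 99.93°  ·
  (0,3): δ = 58.34°  ·
  (0,4): δ = 17.65°  ✓
  (0,5): δ = 33.15°  ✓
  (0,6): δ = 97.71°  ·
  (0,7): δ = 143.73°  ·
  (1,2): δ = 140.82°  ·
  (1,3): δ = 99.23°  ·
  (1,4): δ = 58.54°  ·
  (1,5): δ = 7.74°  ✓
  (1,6): δ = 56.82°  ·
  (1,7): δ = 102.83°  ·
  (2,3): δ = 138.41°  ·
  (2,4): δ = 97.72°  ·
  (2,5): δ = 46.92°  ·
  (2,6): δ = 17.64°  ✓
  (2,7): δ = 63.66°  ·
  (3,4): δ = 139.31°  ·
  (3,5): δ = 88.51°  ·
  (3,6): δ = 23.95°  ✓
  (3,7): δ = 22.06°  ✓
  (4,5): δ = 129.20°  ·
  (4,6): δ = 64.64°  ·
  (4,7): δ = 18.62°  ✓
  (5,6): δ = 115.44°  ·
  (5,7): δ = 69.43°  ·
  (6,7): δ = 133.98°  ·
antipodal pairs: 7

count = 7; pairs: (0,4), (0,5), (1,5), (2,6), (3,6), (3,7), (4,7)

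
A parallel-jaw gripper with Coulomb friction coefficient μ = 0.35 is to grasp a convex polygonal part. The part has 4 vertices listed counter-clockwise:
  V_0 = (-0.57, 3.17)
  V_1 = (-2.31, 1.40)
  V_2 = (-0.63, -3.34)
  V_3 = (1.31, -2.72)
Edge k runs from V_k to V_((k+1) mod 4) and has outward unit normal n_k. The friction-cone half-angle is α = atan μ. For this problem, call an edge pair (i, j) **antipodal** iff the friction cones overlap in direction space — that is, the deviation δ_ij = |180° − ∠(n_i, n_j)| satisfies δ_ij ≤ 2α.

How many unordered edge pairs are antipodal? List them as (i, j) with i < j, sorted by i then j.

α = atan 0.35 = 19.29°;  2α = 38.58°
n_0 = (-0.7131, +0.7010)
n_1 = (-0.9425, -0.3341)
n_2 = (+0.3044, -0.9525)
n_3 = (+0.9526, +0.3041)
  (0,1): δ = 115.97°  ·
  (0,2): δ = 27.77°  ✓
  (0,3): δ = 62.21°  ·
  (1,2): δ = 91.79°  ·
  (1,3): δ = 1.81°  ✓
  (2,3): δ = 90.02°  ·
antipodal pairs: 2

count = 2; pairs: (0,2), (1,3)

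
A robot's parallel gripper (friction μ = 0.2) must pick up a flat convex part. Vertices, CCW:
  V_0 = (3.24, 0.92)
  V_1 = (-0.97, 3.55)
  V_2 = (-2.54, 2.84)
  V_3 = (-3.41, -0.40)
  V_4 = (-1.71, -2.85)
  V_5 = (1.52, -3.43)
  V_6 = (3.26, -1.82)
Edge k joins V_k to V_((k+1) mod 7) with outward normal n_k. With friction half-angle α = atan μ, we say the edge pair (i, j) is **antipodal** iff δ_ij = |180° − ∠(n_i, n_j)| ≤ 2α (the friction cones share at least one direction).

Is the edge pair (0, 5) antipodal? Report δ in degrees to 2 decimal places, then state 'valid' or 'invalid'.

δ = 74.77°, invalid

α = atan 0.2 = 11.31°;  2α = 22.62°
edge 0: e_0 = (-4.21, +2.63);  n_0 = (+0.5298, +0.8481)
edge 5: e_5 = (+1.74, +1.61);  n_5 = (+0.6792, -0.7340)
∠(n_0, n_5) = 105.23°
δ = |180° − 105.23°| = 74.77°
74.77° > 2α = 22.62°  →  invalid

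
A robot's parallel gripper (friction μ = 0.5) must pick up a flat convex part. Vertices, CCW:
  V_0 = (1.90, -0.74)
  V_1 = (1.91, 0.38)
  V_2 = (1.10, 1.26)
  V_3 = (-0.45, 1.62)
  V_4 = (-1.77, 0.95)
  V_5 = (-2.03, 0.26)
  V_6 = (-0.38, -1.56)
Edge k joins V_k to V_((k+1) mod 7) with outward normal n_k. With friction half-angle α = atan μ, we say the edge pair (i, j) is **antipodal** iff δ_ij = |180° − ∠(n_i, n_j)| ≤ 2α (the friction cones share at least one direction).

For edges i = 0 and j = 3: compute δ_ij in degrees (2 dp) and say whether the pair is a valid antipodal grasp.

δ = 62.58°, invalid

α = atan 0.5 = 26.57°;  2α = 53.13°
edge 0: e_0 = (+0.01, +1.12);  n_0 = (+1.0000, -0.0089)
edge 3: e_3 = (-1.32, -0.67);  n_3 = (-0.4526, +0.8917)
∠(n_0, n_3) = 117.42°
δ = |180° − 117.42°| = 62.58°
62.58° > 2α = 53.13°  →  invalid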